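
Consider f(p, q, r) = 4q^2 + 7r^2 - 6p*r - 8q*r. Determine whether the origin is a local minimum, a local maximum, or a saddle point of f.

saddle point

The Hessian at the origin is H = [[0, 0, -6], [0, 8, -8], [-6, -8, 14]].
H is indefinite, so the origin is a saddle point.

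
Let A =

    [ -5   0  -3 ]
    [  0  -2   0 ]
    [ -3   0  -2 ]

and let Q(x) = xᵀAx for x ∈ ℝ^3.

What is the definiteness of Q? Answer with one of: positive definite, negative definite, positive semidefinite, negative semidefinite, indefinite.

Applying the same elementary operations to the rows and columns of A produces a congruent diagonal matrix with entries -5, -2, -1/5.
That gives 3 negative pivots.
Hence Q is negative definite.

negative definite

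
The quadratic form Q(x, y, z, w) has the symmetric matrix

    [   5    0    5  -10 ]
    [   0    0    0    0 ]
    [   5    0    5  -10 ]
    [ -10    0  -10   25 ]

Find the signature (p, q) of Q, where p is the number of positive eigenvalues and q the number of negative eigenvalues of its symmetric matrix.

(2, 0)

Applying the same elementary operations to the rows and columns of A produces a congruent diagonal matrix with entries 5, 0, 0, 5.
That gives 2 positive, 2 zero pivots.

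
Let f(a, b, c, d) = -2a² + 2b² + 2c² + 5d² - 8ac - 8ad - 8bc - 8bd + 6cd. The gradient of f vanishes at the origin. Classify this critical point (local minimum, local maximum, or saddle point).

saddle point

The Hessian at the origin is H = [[-4, 0, -8, -8], [0, 4, -8, -8], [-8, -8, 4, 6], [-8, -8, 6, 10]].
An LDLᵀ factorisation of H has diagonal entries -4, 4, 4, 1.
Counting signs: 3 positive, 1 negative.
H is indefinite, so the origin is a saddle point.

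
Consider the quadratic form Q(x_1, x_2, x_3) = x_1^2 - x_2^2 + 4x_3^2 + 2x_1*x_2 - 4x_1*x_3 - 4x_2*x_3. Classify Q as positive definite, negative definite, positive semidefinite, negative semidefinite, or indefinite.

indefinite

Write A = [[1, 1, -2], [1, -1, -2], [-2, -2, 4]].
Symmetric row and column elimination reduces A to a congruent diagonal form with pivots 1, -2, 0.
That gives 1 positive, 1 negative, 1 zero pivots.
Hence Q is indefinite.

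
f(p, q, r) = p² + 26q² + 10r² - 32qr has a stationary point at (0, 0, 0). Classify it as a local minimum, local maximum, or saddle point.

The Hessian at the origin is H = [[2, 0, 0], [0, 52, -32], [0, -32, 20]].
Congruent diagonalization of H (simultaneous row and column reduction) yields pivots 2, 52, 4/13.
That gives 3 positive pivots.
H is positive definite, so the origin is a strict local minimum.

local minimum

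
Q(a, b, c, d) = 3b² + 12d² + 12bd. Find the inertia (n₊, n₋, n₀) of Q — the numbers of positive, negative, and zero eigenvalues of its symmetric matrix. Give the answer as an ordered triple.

(1, 0, 3)

Write A = [[0, 0, 0, 0], [0, 3, 0, 6], [0, 0, 0, 0], [0, 6, 0, 12]].
Row-reducing A symmetrically gives the diagonal entries 0, 3, 0, 0.
That gives 1 positive, 3 zero pivots.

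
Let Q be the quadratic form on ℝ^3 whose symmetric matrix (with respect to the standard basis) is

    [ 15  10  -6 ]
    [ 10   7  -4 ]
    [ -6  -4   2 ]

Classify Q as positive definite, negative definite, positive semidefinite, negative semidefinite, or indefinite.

indefinite

Row-reducing A symmetrically gives the diagonal entries 15, 1/3, -2/5.
Counting signs: 2 positive, 1 negative.
Hence Q is indefinite.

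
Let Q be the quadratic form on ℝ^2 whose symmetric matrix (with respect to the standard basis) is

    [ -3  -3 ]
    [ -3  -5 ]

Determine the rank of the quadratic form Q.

Congruent diagonalization of A (simultaneous row and column reduction) yields pivots -3, -2.
Counting signs: 2 negative.
The rank is the number of nonzero pivots: 2.

2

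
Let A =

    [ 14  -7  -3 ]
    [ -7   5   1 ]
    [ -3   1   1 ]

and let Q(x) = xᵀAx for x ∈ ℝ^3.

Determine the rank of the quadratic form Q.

Row-reducing A symmetrically gives the diagonal entries 14, 3/2, 4/21.
That gives 3 positive pivots.
The rank is the number of nonzero pivots: 3.

3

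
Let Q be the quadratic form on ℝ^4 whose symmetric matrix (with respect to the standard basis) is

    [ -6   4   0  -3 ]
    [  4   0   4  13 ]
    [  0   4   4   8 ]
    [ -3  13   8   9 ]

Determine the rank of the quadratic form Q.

An LDLᵀ factorisation of A has diagonal entries -6, 8/3, -2, 5/4.
So there are 2 positive, 2 negative pivots.
The rank is the number of nonzero pivots: 4.

4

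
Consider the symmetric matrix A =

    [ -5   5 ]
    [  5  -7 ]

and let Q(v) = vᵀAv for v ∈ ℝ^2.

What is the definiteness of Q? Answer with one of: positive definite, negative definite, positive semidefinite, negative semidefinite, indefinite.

negative definite

For the 2×2 matrix [[-5, 5], [5, -7]]: det = -5·-7 − (5)² = 10, trace = -12.
det > 0 so both eigenvalues share the sign of the trace; trace = -12 < 0 ⇒ both negative.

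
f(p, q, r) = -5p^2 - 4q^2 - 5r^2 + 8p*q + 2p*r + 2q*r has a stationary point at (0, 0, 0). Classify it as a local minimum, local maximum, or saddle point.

The Hessian at the origin is H = [[-10, 8, 2], [8, -8, 2], [2, 2, -10]].
Symmetric row and column elimination reduces H to a congruent diagonal form with pivots -10, -8/5, -3/2.
So there are 3 negative pivots.
H is negative definite, so the origin is a strict local maximum.

local maximum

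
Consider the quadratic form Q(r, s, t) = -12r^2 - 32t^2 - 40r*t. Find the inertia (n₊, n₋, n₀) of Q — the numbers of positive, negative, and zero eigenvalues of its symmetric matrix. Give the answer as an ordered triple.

(1, 1, 1)

The symmetric matrix is A = [[-12, 0, -20], [0, 0, 0], [-20, 0, -32]].
Symmetric row and column elimination reduces A to a congruent diagonal form with pivots -12, 0, 4/3.
Counting signs: 1 positive, 1 negative, 1 zero.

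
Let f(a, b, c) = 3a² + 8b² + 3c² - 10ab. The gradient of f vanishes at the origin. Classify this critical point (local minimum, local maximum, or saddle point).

saddle point

The Hessian at the origin is H = [[6, -10, 0], [-10, 16, 0], [0, 0, 6]].
An LDLᵀ factorisation of H has diagonal entries 6, -2/3, 6.
That gives 2 positive, 1 negative pivots.
H is indefinite, so the origin is a saddle point.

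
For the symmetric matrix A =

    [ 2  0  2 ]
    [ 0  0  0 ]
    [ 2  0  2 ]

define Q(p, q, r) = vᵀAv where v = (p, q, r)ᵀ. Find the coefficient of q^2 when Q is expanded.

The coefficient of q^2 is the diagonal entry A[2,2] = 0.

0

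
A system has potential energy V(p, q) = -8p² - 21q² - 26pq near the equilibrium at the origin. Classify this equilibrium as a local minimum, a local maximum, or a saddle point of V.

saddle point

The Hessian at the origin is H = [[-16, -26], [-26, -42]].
det H = -16·-42 − (-26)² = -4 < 0, so H is indefinite.
Therefore the origin is a saddle point.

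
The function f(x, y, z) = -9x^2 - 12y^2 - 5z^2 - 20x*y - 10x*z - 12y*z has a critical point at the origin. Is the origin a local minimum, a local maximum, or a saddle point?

local maximum

The Hessian at the origin is H = [[-18, -20, -10], [-20, -24, -12], [-10, -12, -10]].
Applying the same elementary operations to the rows and columns of H produces a congruent diagonal matrix with entries -18, -16/9, -4.
So there are 3 negative pivots.
H is negative definite, so the origin is a strict local maximum.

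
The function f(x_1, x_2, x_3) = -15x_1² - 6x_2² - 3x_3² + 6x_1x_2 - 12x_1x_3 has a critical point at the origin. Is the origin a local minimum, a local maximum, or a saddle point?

local maximum

The Hessian at the origin is H = [[-30, 6, -12], [6, -12, 0], [-12, 0, -6]].
Row-reducing H symmetrically gives the diagonal entries -30, -54/5, -2/3.
That gives 3 negative pivots.
H is negative definite, so the origin is a strict local maximum.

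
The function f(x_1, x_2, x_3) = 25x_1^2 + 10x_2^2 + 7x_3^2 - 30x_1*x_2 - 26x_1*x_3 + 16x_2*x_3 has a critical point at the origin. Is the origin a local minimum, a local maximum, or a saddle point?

local minimum

The Hessian at the origin is H = [[50, -30, -26], [-30, 20, 16], [-26, 16, 14]].
An LDLᵀ factorisation of H has diagonal entries 50, 2, 2/5.
That gives 3 positive pivots.
H is positive definite, so the origin is a strict local minimum.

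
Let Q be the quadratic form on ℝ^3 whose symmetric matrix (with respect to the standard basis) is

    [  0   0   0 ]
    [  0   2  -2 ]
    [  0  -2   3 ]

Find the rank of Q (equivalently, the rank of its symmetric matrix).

2

Row-reducing A symmetrically gives the diagonal entries 0, 2, 1.
Counting signs: 2 positive, 1 zero.
The rank is the number of nonzero pivots: 2.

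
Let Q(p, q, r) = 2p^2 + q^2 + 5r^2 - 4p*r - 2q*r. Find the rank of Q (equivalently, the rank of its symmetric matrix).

3

The symmetric matrix is A = [[2, 0, -2], [0, 1, -1], [-2, -1, 5]].
Symmetric row and column elimination reduces A to a congruent diagonal form with pivots 2, 1, 2.
Counting signs: 3 positive.
The rank is the number of nonzero pivots: 3.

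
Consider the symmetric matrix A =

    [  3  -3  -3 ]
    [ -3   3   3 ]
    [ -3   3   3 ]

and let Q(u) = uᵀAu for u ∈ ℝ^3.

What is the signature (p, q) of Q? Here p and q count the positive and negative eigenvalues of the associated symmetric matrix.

Row-reducing A symmetrically gives the diagonal entries 3, 0, 0.
Counting signs: 1 positive, 2 zero.

(1, 0)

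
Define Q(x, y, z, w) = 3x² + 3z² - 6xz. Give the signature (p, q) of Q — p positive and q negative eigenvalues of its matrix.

Write A = [[3, 0, -3, 0], [0, 0, 0, 0], [-3, 0, 3, 0], [0, 0, 0, 0]].
Congruent diagonalization of A (simultaneous row and column reduction) yields pivots 3, 0, 0, 0.
Counting signs: 1 positive, 3 zero.

(1, 0)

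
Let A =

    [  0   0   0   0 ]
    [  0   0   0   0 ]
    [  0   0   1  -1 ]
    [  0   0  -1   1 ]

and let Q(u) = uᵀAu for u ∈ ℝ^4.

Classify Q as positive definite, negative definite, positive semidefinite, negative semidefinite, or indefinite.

Row-reducing A symmetrically gives the diagonal entries 0, 0, 1, 0.
So there are 1 positive, 3 zero pivots.
Hence Q is positive semidefinite.

positive semidefinite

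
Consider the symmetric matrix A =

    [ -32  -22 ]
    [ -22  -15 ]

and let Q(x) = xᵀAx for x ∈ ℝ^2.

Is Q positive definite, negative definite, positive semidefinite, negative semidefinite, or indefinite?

indefinite

An LDLᵀ factorisation of A has diagonal entries -32, 1/8.
So there are 1 positive, 1 negative pivots.
Hence Q is indefinite.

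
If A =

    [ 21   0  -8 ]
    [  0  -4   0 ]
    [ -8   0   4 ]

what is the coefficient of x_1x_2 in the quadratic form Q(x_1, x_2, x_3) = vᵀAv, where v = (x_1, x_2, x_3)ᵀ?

0

The coefficient of x_1x_2 is A[1,2] + A[2,1] = 2·0 = 0.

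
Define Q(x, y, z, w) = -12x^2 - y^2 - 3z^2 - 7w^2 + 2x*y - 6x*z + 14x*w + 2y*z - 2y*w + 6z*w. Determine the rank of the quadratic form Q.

Write A = [[-12, 1, -3, 7], [1, -1, 1, -1], [-3, 1, -3, 3], [7, -1, 3, -7]].
Congruent diagonalization of A (simultaneous row and column reduction) yields pivots -12, -11/12, -18/11, -20/9.
So there are 4 negative pivots.
The rank is the number of nonzero pivots: 4.

4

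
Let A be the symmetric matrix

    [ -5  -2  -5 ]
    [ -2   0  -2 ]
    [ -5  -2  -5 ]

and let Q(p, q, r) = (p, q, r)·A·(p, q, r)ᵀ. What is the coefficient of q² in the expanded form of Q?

The coefficient of q² is the diagonal entry A[2,2] = 0.

0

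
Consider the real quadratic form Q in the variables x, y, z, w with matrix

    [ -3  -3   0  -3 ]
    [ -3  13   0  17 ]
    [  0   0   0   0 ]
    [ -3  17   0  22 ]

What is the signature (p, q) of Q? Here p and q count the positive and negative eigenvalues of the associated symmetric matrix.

(1, 1)

Symmetric row and column elimination reduces A to a congruent diagonal form with pivots -3, 16, 0, 0.
That gives 1 positive, 1 negative, 2 zero pivots.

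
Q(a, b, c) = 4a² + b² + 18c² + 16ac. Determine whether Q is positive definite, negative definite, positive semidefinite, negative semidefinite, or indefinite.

The symmetric matrix of Q is A = [[4, 0, 8], [0, 1, 0], [8, 0, 18]].
Leading principal minors: Δ_1 = 4, Δ_2 = 4, Δ_3 = 8.
All leading principal minors are positive, so by Sylvester's criterion Q is positive definite.

positive definite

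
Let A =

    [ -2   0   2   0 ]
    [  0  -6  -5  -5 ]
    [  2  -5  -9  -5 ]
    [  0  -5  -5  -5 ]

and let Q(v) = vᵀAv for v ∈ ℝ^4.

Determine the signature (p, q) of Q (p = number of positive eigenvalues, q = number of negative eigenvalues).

An LDLᵀ factorisation of A has diagonal entries -2, -6, -17/6, -10/17.
That gives 4 negative pivots.

(0, 4)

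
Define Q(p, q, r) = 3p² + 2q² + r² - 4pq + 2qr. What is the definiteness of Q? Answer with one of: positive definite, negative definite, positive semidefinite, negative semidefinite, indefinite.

The symmetric matrix is A = [[3, -2, 0], [-2, 2, 1], [0, 1, 1]].
Congruent diagonalization of A (simultaneous row and column reduction) yields pivots 3, 2/3, -1/2.
That gives 2 positive, 1 negative pivots.
Hence Q is indefinite.

indefinite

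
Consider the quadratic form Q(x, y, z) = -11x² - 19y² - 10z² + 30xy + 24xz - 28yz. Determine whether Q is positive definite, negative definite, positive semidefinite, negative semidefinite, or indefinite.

indefinite

The associated matrix is A = [[-11, 15, 12], [15, -19, -14], [12, -14, -10]].
Applying the same elementary operations to the rows and columns of A produces a congruent diagonal matrix with entries -11, 16/11, -3/4.
Counting signs: 1 positive, 2 negative.
Hence Q is indefinite.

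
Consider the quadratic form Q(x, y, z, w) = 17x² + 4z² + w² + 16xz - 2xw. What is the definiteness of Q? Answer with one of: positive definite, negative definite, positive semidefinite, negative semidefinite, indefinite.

positive semidefinite

The associated matrix is A = [[17, 0, 8, -1], [0, 0, 0, 0], [8, 0, 4, 0], [-1, 0, 0, 1]].
Congruent diagonalization of A (simultaneous row and column reduction) yields pivots 17, 0, 4/17, 0.
That gives 2 positive, 2 zero pivots.
Hence Q is positive semidefinite.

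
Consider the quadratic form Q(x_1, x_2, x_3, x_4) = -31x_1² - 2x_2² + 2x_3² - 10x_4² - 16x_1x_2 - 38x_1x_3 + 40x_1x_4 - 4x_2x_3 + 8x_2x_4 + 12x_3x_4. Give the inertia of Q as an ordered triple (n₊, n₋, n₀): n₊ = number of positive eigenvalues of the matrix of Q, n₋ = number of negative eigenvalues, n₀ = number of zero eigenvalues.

(2, 2, 0)

The symmetric matrix is A = [[-31, -8, -19, 20], [-8, -2, -2, 4], [-19, -2, 2, 6], [20, 4, 6, -10]].
An LDLᵀ factorisation of A has diagonal entries -31, 2/31, -117, 10/117.
Counting signs: 2 positive, 2 negative.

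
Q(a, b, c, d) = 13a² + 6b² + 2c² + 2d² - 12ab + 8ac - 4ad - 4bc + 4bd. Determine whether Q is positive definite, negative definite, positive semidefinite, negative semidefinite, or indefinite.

The symmetric matrix is A = [[13, -6, 4, -2], [-6, 6, -2, 2], [4, -2, 2, 0], [-2, 2, 0, 2]].
Row-reducing A symmetrically gives the diagonal entries 13, 42/13, 16/21, 3/4.
Counting signs: 4 positive.
Hence Q is positive definite.

positive definite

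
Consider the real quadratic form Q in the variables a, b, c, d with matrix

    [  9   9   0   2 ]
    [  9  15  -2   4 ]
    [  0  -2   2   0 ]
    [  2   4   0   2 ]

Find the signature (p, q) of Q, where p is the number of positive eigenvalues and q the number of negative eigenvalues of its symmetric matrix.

(4, 0)

Row-reducing A symmetrically gives the diagonal entries 9, 6, 4/3, 5/9.
So there are 4 positive pivots.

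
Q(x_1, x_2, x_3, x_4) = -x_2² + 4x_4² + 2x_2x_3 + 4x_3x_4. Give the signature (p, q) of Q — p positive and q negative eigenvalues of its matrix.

(1, 1)

The symmetric matrix is A = [[0, 0, 0, 0], [0, -1, 1, 0], [0, 1, 0, 2], [0, 0, 2, 4]].
Symmetric row and column elimination reduces A to a congruent diagonal form with pivots 0, -1, 1, 0.
So there are 1 positive, 1 negative, 2 zero pivots.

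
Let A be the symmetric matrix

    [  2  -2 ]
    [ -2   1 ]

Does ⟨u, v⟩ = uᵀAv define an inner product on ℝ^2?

no

For the 2×2 matrix [[2, -2], [-2, 1]]: det = 2·1 − (-2)² = -2, trace = 3.
det < 0 so the eigenvalues have opposite signs; the form is indefinite.
⟨·,·⟩ is an inner product exactly when A is positive definite.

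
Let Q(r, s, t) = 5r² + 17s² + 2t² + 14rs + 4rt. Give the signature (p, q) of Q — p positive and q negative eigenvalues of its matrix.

Write A = [[5, 7, 2], [7, 17, 0], [2, 0, 2]].
An LDLᵀ factorisation of A has diagonal entries 5, 36/5, 1/9.
Counting signs: 3 positive.

(3, 0)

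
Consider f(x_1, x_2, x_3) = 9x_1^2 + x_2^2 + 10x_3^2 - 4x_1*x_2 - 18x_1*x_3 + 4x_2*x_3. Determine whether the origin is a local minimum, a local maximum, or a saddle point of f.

local minimum

The Hessian at the origin is H = [[18, -4, -18], [-4, 2, 4], [-18, 4, 20]].
Symmetric row and column elimination reduces H to a congruent diagonal form with pivots 18, 10/9, 2.
Counting signs: 3 positive.
H is positive definite, so the origin is a strict local minimum.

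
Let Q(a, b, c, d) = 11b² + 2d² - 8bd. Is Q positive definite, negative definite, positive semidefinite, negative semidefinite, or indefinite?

positive semidefinite

The symmetric matrix is A = [[0, 0, 0, 0], [0, 11, 0, -4], [0, 0, 0, 0], [0, -4, 0, 2]].
Congruent diagonalization of A (simultaneous row and column reduction) yields pivots 0, 11, 0, 6/11.
That gives 2 positive, 2 zero pivots.
Hence Q is positive semidefinite.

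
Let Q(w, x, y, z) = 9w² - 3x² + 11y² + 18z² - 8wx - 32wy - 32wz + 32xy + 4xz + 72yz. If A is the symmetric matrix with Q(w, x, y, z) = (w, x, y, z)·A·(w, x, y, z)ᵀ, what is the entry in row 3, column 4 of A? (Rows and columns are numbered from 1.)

36

The coefficient of y·z in Q is 72. For a symmetric A this equals A[3,4] + A[4,3] = 2·A[3,4].
So A[3,4] = 72/2 = 36.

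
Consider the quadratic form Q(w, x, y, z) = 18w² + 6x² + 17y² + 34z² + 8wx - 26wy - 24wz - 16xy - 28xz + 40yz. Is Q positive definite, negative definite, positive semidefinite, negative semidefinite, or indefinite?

The symmetric matrix of Q is A = [[18, 4, -13, -12], [4, 6, -8, -14], [-13, -8, 17, 20], [-12, -14, 20, 34]].
Leading principal minors: Δ_1 = 18, Δ_2 = 92, Δ_3 = 230, Δ_4 = 200.
All leading principal minors are positive, so by Sylvester's criterion Q is positive definite.

positive definite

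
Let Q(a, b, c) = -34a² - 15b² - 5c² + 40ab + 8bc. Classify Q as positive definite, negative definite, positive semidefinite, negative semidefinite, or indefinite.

negative definite

Write A = [[-34, 20, 0], [20, -15, 4], [0, 4, -5]].
Row-reducing A symmetrically gives the diagonal entries -34, -55/17, -3/55.
Counting signs: 3 negative.
Hence Q is negative definite.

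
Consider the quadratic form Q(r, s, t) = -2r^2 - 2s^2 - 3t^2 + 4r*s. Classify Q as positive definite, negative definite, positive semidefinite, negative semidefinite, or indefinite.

The symmetric matrix is A = [[-2, 2, 0], [2, -2, 0], [0, 0, -3]].
Applying the same elementary operations to the rows and columns of A produces a congruent diagonal matrix with entries -2, 0, -3.
Counting signs: 2 negative, 1 zero.
Hence Q is negative semidefinite.

negative semidefinite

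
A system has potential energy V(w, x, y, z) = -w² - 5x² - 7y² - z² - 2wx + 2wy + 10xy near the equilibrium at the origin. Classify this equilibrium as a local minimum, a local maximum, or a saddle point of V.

The Hessian at the origin is H = [[-2, -2, 2, 0], [-2, -10, 10, 0], [2, 10, -14, 0], [0, 0, 0, -2]].
Row-reducing H symmetrically gives the diagonal entries -2, -8, -4, -2.
That gives 4 negative pivots.
H is negative definite, so the origin is a strict local maximum.

local maximum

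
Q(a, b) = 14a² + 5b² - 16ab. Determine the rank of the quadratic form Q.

2

The associated matrix is A = [[14, -8], [-8, 5]].
Row-reducing A symmetrically gives the diagonal entries 14, 3/7.
Counting signs: 2 positive.
The rank is the number of nonzero pivots: 2.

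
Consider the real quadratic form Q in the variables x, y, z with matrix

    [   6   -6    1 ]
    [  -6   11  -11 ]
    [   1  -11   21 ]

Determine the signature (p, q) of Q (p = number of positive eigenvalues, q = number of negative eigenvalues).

Row-reducing A symmetrically gives the diagonal entries 6, 5, 5/6.
That gives 3 positive pivots.

(3, 0)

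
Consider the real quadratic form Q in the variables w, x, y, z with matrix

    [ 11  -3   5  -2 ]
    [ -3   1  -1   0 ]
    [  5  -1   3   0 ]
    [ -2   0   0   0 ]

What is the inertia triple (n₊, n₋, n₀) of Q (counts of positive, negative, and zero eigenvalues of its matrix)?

By Sylvester's law of inertia any congruent diagonalization of A has 3 positive, 1 negative and 0 zero entries.

(3, 1, 0)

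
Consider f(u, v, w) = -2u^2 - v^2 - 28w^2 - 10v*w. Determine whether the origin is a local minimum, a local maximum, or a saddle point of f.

The Hessian at the origin is H = [[-4, 0, 0], [0, -2, -10], [0, -10, -56]].
An LDLᵀ factorisation of H has diagonal entries -4, -2, -6.
That gives 3 negative pivots.
H is negative definite, so the origin is a strict local maximum.

local maximum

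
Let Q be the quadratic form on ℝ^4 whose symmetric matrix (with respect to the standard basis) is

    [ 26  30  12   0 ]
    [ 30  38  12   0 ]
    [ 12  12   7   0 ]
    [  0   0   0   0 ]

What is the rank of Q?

3

Congruent diagonalization of A (simultaneous row and column reduction) yields pivots 26, 44/13, 5/11, 0.
That gives 3 positive, 1 zero pivots.
The rank is the number of nonzero pivots: 3.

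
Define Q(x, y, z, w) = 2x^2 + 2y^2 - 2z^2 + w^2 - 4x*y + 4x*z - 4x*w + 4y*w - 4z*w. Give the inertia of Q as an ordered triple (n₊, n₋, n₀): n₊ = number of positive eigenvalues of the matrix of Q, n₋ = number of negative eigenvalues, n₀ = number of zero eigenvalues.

The symmetric matrix is A = [[2, -2, 2, -2], [-2, 2, 0, 2], [2, 0, -2, -2], [-2, 2, -2, 1]].
By Sylvester's law of inertia any congruent diagonalization of A has 2 positive, 2 negative and 0 zero entries.

(2, 2, 0)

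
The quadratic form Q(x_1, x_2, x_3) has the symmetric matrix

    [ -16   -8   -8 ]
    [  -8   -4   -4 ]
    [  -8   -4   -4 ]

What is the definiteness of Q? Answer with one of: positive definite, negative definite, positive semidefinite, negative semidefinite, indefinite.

Congruent diagonalization of A (simultaneous row and column reduction) yields pivots -16, 0, 0.
Counting signs: 1 negative, 2 zero.
Hence Q is negative semidefinite.

negative semidefinite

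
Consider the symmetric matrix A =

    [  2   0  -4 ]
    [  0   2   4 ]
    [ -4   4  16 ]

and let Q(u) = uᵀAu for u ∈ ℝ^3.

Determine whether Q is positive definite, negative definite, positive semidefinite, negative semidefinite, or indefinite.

Applying the same elementary operations to the rows and columns of A produces a congruent diagonal matrix with entries 2, 2, 0.
Counting signs: 2 positive, 1 zero.
Hence Q is positive semidefinite.

positive semidefinite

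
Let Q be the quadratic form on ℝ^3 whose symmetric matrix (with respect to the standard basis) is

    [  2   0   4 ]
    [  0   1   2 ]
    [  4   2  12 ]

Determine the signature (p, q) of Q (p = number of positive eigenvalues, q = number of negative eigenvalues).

Applying the same elementary operations to the rows and columns of A produces a congruent diagonal matrix with entries 2, 1, 0.
That gives 2 positive, 1 zero pivots.

(2, 0)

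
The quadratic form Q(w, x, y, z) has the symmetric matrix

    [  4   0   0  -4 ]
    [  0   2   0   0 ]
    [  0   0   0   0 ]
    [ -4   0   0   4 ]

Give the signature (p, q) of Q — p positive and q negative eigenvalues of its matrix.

Congruent diagonalization of A (simultaneous row and column reduction) yields pivots 4, 2, 0, 0.
That gives 2 positive, 2 zero pivots.

(2, 0)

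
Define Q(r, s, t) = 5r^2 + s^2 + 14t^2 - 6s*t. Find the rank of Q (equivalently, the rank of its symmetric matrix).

3

The symmetric matrix is A = [[5, 0, 0], [0, 1, -3], [0, -3, 14]].
An LDLᵀ factorisation of A has diagonal entries 5, 1, 5.
Counting signs: 3 positive.
The rank is the number of nonzero pivots: 3.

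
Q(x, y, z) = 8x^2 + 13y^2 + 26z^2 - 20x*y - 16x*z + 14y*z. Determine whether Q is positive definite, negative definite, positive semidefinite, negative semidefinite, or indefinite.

Write A = [[8, -10, -8], [-10, 13, 7], [-8, 7, 26]].
Applying the same elementary operations to the rows and columns of A produces a congruent diagonal matrix with entries 8, 1/2, 0.
Counting signs: 2 positive, 1 zero.
Hence Q is positive semidefinite.

positive semidefinite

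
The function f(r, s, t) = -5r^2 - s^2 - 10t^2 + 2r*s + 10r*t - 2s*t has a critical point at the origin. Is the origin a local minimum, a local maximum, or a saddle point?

The Hessian at the origin is H = [[-10, 2, 10], [2, -2, -2], [10, -2, -20]].
Row-reducing H symmetrically gives the diagonal entries -10, -8/5, -10.
That gives 3 negative pivots.
H is negative definite, so the origin is a strict local maximum.

local maximum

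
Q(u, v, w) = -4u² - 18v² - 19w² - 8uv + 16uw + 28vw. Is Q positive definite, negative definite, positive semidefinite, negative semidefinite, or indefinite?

The symmetric matrix of Q is A = [[-4, -4, 8], [-4, -18, 14], [8, 14, -19]].
Leading principal minors: Δ_1 = -4, Δ_2 = 56, Δ_3 = -24.
The signs alternate starting with Δ_1 < 0, so by Sylvester's criterion Q is negative definite.

negative definite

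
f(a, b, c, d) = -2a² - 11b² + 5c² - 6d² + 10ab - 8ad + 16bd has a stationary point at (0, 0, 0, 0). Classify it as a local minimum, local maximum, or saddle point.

saddle point

The Hessian at the origin is H = [[-4, 10, 0, -8], [10, -22, 0, 16], [0, 0, 10, 0], [-8, 16, 0, -12]].
Applying the same elementary operations to the rows and columns of H produces a congruent diagonal matrix with entries -4, 3, 10, -4/3.
That gives 2 positive, 2 negative pivots.
H is indefinite, so the origin is a saddle point.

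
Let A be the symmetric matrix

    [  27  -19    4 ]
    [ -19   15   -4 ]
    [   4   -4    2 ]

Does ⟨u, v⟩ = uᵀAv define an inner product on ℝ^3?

Row-reducing A symmetrically gives the diagonal entries 27, 44/27, 6/11.
Counting signs: 3 positive.
Hence Q is positive definite.
⟨·,·⟩ is an inner product exactly when A is positive definite.

yes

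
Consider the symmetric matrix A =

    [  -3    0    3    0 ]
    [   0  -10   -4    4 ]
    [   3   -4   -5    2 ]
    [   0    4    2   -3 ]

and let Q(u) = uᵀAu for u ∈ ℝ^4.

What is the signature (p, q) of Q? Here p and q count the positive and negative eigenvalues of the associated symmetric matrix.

Row-reducing A symmetrically gives the diagonal entries -3, -10, -2/5, -1.
That gives 4 negative pivots.

(0, 4)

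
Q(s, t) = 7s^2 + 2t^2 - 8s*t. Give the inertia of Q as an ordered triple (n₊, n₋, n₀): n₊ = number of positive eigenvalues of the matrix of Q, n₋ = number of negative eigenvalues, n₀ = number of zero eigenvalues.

Write A = [[7, -4], [-4, 2]].
An LDLᵀ factorisation of A has diagonal entries 7, -2/7.
That gives 1 positive, 1 negative pivots.

(1, 1, 0)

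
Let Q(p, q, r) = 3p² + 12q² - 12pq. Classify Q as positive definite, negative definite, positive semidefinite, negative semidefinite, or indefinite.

The associated matrix is A = [[3, -6, 0], [-6, 12, 0], [0, 0, 0]].
Applying the same elementary operations to the rows and columns of A produces a congruent diagonal matrix with entries 3, 0, 0.
That gives 1 positive, 2 zero pivots.
Hence Q is positive semidefinite.

positive semidefinite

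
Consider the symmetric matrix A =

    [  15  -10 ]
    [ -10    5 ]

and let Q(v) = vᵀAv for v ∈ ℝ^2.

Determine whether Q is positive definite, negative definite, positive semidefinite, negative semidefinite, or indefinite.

An LDLᵀ factorisation of A has diagonal entries 15, -5/3.
Counting signs: 1 positive, 1 negative.
Hence Q is indefinite.

indefinite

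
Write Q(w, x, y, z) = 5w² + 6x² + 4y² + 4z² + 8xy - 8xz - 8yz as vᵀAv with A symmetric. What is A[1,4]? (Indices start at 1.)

The coefficient of w·z in Q is 0. For a symmetric A this equals A[1,4] + A[4,1] = 2·A[1,4].
So A[1,4] = 0/2 = 0.

0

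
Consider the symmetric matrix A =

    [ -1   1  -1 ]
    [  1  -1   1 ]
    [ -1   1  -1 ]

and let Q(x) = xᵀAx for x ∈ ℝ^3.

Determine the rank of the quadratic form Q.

1

Row-reducing A symmetrically gives the diagonal entries -1, 0, 0.
Counting signs: 1 negative, 2 zero.
The rank is the number of nonzero pivots: 1.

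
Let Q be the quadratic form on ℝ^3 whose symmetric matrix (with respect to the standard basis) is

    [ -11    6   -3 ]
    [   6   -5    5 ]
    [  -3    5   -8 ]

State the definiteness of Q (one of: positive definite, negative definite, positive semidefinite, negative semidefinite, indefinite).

Leading principal minors: Δ_1 = -11, Δ_2 = 19, Δ_3 = -12.
The signs alternate starting with Δ_1 < 0, so by Sylvester's criterion Q is negative definite.

negative definite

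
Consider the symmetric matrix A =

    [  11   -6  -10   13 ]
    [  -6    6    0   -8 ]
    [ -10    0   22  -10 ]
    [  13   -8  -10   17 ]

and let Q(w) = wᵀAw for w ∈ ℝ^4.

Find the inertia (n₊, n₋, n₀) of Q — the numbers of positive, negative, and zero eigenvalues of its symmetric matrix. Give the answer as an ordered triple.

(4, 0, 0)

Symmetric row and column elimination reduces A to a congruent diagonal form with pivots 11, 30/11, 2, 4/3.
Counting signs: 4 positive.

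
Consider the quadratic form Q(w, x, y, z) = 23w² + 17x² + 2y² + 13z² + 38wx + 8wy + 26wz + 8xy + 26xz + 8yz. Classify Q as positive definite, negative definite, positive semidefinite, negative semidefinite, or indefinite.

The symmetric matrix of Q is A = [[23, 19, 4, 13], [19, 17, 4, 13], [4, 4, 2, 4], [13, 13, 4, 13]].
Leading principal minors: Δ_1 = 23, Δ_2 = 30, Δ_3 = 28, Δ_4 = 40.
All leading principal minors are positive, so by Sylvester's criterion Q is positive definite.

positive definite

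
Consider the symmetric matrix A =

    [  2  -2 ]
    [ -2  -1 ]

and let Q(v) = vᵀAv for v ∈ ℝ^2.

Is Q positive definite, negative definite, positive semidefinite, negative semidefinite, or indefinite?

Symmetric row and column elimination reduces A to a congruent diagonal form with pivots 2, -3.
Counting signs: 1 positive, 1 negative.
Hence Q is indefinite.

indefinite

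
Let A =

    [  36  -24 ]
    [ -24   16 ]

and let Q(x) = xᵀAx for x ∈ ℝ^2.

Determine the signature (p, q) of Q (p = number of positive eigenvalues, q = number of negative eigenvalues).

(1, 0)

Congruent diagonalization of A (simultaneous row and column reduction) yields pivots 36, 0.
So there are 1 positive, 1 zero pivots.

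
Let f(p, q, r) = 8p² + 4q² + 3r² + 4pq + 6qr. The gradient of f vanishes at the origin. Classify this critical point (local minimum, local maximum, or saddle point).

local minimum

The Hessian at the origin is H = [[16, 4, 0], [4, 8, 6], [0, 6, 6]].
Applying the same elementary operations to the rows and columns of H produces a congruent diagonal matrix with entries 16, 7, 6/7.
Counting signs: 3 positive.
H is positive definite, so the origin is a strict local minimum.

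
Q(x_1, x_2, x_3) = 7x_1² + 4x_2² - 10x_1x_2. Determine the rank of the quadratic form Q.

2

Write A = [[7, -5, 0], [-5, 4, 0], [0, 0, 0]].
Applying the same elementary operations to the rows and columns of A produces a congruent diagonal matrix with entries 7, 3/7, 0.
Counting signs: 2 positive, 1 zero.
The rank is the number of nonzero pivots: 2.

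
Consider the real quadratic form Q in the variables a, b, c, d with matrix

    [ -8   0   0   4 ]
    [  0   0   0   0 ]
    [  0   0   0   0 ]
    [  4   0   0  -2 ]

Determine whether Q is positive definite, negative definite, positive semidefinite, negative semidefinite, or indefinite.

negative semidefinite

Applying the same elementary operations to the rows and columns of A produces a congruent diagonal matrix with entries -8, 0, 0, 0.
Counting signs: 1 negative, 3 zero.
Hence Q is negative semidefinite.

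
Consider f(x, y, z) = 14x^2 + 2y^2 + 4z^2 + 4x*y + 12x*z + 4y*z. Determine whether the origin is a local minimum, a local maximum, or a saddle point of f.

local minimum

The Hessian at the origin is H = [[28, 4, 12], [4, 4, 4], [12, 4, 8]].
An LDLᵀ factorisation of H has diagonal entries 28, 24/7, 4/3.
Counting signs: 3 positive.
H is positive definite, so the origin is a strict local minimum.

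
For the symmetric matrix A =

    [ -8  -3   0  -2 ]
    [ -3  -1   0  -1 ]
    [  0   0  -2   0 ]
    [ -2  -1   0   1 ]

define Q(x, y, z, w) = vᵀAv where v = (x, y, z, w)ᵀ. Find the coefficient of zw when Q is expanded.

0

The coefficient of zw is A[3,4] + A[4,3] = 2·0 = 0.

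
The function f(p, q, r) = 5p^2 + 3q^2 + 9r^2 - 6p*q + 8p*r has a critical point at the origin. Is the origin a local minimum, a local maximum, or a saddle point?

The Hessian at the origin is H = [[10, -6, 8], [-6, 6, 0], [8, 0, 18]].
Applying the same elementary operations to the rows and columns of H produces a congruent diagonal matrix with entries 10, 12/5, 2.
So there are 3 positive pivots.
H is positive definite, so the origin is a strict local minimum.

local minimum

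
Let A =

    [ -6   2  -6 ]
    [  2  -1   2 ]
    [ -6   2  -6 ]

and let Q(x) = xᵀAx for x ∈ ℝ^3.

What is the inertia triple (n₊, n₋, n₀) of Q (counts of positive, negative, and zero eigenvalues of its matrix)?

Applying the same elementary operations to the rows and columns of A produces a congruent diagonal matrix with entries -6, -1/3, 0.
Counting signs: 2 negative, 1 zero.

(0, 2, 1)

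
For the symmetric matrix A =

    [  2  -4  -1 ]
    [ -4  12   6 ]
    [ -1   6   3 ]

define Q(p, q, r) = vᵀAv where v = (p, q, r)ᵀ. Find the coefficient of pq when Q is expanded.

The coefficient of pq is A[1,2] + A[2,1] = 2·(-4) = -8.

-8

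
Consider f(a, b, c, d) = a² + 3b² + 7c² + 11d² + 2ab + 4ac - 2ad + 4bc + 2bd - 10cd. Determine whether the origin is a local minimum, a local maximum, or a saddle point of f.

The Hessian at the origin is H = [[2, 2, 4, -2], [2, 6, 4, 2], [4, 4, 14, -10], [-2, 2, -10, 22]].
Symmetric row and column elimination reduces H to a congruent diagonal form with pivots 2, 4, 6, 10.
Counting signs: 4 positive.
H is positive definite, so the origin is a strict local minimum.

local minimum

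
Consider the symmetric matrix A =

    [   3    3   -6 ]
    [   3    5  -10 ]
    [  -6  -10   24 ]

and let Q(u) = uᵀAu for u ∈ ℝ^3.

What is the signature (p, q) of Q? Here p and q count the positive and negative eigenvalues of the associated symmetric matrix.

(3, 0)

Symmetric row and column elimination reduces A to a congruent diagonal form with pivots 3, 2, 4.
So there are 3 positive pivots.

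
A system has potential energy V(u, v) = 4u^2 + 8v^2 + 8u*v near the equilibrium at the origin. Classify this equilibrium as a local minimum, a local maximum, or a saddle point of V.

local minimum

The Hessian at the origin is H = [[8, 8], [8, 16]].
det H = 8·16 − (8)² = 64 > 0 and H[1,1] = 8 > 0, so H is positive definite.
Therefore the origin is a local minimum.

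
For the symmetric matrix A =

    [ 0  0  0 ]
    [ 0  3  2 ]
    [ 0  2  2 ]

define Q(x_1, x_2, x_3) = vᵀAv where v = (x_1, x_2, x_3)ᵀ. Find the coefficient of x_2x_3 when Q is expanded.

4

The coefficient of x_2x_3 is A[2,3] + A[3,2] = 2·2 = 4.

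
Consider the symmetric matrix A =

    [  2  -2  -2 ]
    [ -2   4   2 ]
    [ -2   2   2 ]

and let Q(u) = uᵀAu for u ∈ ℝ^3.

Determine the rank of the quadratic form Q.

Applying the same elementary operations to the rows and columns of A produces a congruent diagonal matrix with entries 2, 2, 0.
That gives 2 positive, 1 zero pivots.
The rank is the number of nonzero pivots: 2.

2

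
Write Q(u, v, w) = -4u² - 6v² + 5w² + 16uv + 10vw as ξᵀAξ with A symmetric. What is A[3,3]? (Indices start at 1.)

5

The coefficient of w² in Q is 5, and that is exactly A[3,3].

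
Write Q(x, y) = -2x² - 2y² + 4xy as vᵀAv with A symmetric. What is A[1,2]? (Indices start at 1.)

The coefficient of x·y in Q is 4. For a symmetric A this equals A[1,2] + A[2,1] = 2·A[1,2].
So A[1,2] = 4/2 = 2.

2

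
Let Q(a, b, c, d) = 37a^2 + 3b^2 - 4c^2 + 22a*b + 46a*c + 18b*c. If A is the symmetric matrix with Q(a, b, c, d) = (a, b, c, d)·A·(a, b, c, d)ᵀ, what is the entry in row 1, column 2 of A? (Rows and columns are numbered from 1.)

The coefficient of a·b in Q is 22. For a symmetric A this equals A[1,2] + A[2,1] = 2·A[1,2].
So A[1,2] = 22/2 = 11.

11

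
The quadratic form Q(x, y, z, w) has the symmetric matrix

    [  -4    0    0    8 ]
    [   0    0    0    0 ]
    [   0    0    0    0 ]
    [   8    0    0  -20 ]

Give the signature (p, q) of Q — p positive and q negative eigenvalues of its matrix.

(0, 2)

Row-reducing A symmetrically gives the diagonal entries -4, 0, 0, -4.
Counting signs: 2 negative, 2 zero.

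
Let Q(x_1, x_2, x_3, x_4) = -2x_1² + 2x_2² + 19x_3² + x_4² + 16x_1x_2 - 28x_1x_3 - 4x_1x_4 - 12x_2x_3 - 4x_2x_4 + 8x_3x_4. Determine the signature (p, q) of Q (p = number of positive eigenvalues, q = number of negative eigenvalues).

The associated matrix is A = [[-2, 8, -14, -2], [8, 2, -6, -2], [-14, -6, 19, 4], [-2, -2, 4, 1]].
Symmetric row and column elimination reduces A to a congruent diagonal form with pivots -2, 34, 67/17, 3/67.
So there are 3 positive, 1 negative pivots.

(3, 1)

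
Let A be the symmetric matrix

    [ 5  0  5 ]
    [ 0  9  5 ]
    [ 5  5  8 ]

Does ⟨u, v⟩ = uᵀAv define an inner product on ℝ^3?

yes

An LDLᵀ factorisation of A has diagonal entries 5, 9, 2/9.
Counting signs: 3 positive.
Hence Q is positive definite.
⟨·,·⟩ is an inner product exactly when A is positive definite.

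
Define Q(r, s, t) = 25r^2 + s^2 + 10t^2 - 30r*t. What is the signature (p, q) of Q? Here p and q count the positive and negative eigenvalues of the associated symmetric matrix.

(3, 0)

The symmetric matrix is A = [[25, 0, -15], [0, 1, 0], [-15, 0, 10]].
Symmetric row and column elimination reduces A to a congruent diagonal form with pivots 25, 1, 1.
Counting signs: 3 positive.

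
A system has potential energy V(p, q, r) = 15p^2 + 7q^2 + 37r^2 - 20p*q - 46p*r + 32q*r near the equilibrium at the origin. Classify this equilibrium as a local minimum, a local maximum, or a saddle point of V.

The Hessian at the origin is H = [[30, -20, -46], [-20, 14, 32], [-46, 32, 74]].
Symmetric row and column elimination reduces H to a congruent diagonal form with pivots 30, 2/3, 4/5.
Counting signs: 3 positive.
H is positive definite, so the origin is a strict local minimum.

local minimum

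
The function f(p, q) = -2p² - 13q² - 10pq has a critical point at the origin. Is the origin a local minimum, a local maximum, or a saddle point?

The Hessian at the origin is H = [[-4, -10], [-10, -26]].
det H = -4·-26 − (-10)² = 4 > 0 and H[1,1] = -4 < 0, so H is negative definite.
Therefore the origin is a local maximum.

local maximum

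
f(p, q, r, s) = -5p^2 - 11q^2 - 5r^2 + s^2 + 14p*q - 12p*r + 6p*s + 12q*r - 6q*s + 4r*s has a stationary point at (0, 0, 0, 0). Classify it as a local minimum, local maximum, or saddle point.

saddle point

The Hessian at the origin is H = [[-10, 14, -12, 6], [14, -22, 12, -6], [-12, 12, -10, 4], [6, -6, 4, 2]].
Row-reducing H symmetrically gives the diagonal entries -10, -12/5, 14, 24/7.
Counting signs: 2 positive, 2 negative.
H is indefinite, so the origin is a saddle point.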